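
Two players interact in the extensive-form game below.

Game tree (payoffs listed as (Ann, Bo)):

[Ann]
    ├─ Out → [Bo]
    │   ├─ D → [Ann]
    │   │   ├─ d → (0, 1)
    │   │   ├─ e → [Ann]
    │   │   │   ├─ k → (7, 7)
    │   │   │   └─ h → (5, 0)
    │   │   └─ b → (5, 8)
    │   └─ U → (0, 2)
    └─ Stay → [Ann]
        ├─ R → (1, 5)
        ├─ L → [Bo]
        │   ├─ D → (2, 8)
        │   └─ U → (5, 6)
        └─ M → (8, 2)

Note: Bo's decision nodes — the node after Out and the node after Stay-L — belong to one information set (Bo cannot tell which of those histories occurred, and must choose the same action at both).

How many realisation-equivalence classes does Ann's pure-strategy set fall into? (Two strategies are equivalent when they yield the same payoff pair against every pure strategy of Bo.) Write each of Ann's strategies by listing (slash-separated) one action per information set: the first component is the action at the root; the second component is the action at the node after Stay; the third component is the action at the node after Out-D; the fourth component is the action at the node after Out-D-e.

Ann has 36 pure strategies: Out/R/d/k, Out/R/d/h, Out/R/e/k, Out/R/e/h, Out/R/b/k, Out/R/b/h, Out/L/d/k, Out/L/d/h, Out/L/e/k, Out/L/e/h, Out/L/b/k, Out/L/b/h, Out/M/d/k, Out/M/d/h, Out/M/e/k, Out/M/e/h, Out/M/b/k, Out/M/b/h, Stay/R/d/k, Stay/R/d/h, Stay/R/e/k, Stay/R/e/h, Stay/R/b/k, Stay/R/b/h, Stay/L/d/k, Stay/L/d/h, Stay/L/e/k, Stay/L/e/h, Stay/L/b/k, Stay/L/b/h, Stay/M/d/k, Stay/M/d/h, Stay/M/e/k, Stay/M/e/h, Stay/M/b/k, Stay/M/b/h. Columns: D, U.
{Out/R/d/k, Out/R/d/h, Out/L/d/k, Out/L/d/h, Out/M/d/k, Out/M/d/h} → row (0,1) (0,2)
{Out/R/e/k, Out/L/e/k, Out/M/e/k} → row (7,7) (0,2)
{Out/R/e/h, Out/L/e/h, Out/M/e/h} → row (5,0) (0,2)
{Out/R/b/k, Out/R/b/h, Out/L/b/k, Out/L/b/h, Out/M/b/k, Out/M/b/h} → row (5,8) (0,2)
{Stay/R/d/k, Stay/R/d/h, Stay/R/e/k, Stay/R/e/h, Stay/R/b/k, Stay/R/b/h} → row (1,5) (1,5)
{Stay/L/d/k, Stay/L/d/h, Stay/L/e/k, Stay/L/e/h, Stay/L/b/k, Stay/L/b/h} → row (2,8) (5,6)
{Stay/M/d/k, Stay/M/d/h, Stay/M/e/k, Stay/M/e/h, Stay/M/b/k, Stay/M/b/h} → row (8,2) (8,2)
That's 7 distinct rows out of 36 strategies.

7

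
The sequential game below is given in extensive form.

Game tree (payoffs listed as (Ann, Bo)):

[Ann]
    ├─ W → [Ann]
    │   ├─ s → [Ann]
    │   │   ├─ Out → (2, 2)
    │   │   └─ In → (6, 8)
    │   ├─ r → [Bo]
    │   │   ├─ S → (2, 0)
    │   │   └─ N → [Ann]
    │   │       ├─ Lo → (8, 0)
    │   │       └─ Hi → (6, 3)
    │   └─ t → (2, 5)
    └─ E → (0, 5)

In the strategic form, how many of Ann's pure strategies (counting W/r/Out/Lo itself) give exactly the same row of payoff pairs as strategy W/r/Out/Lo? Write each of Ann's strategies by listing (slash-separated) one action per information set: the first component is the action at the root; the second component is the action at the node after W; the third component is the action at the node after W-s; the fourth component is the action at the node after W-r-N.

Row for W/r/Out/Lo (columns S, N): (2,0) (8,0).
Under W/r/Out/Lo, Ann's choice at the node after W-s can never be reached regardless of what Bo does, so varying those choices leaves every outcome unchanged.
Holding the reachable choices fixed and varying the unreachable one freely already gives 2 equivalent strategies.
No other strategy reproduces this row, so those 2 are the full class: W/r/Out/Lo, W/r/In/Lo.

2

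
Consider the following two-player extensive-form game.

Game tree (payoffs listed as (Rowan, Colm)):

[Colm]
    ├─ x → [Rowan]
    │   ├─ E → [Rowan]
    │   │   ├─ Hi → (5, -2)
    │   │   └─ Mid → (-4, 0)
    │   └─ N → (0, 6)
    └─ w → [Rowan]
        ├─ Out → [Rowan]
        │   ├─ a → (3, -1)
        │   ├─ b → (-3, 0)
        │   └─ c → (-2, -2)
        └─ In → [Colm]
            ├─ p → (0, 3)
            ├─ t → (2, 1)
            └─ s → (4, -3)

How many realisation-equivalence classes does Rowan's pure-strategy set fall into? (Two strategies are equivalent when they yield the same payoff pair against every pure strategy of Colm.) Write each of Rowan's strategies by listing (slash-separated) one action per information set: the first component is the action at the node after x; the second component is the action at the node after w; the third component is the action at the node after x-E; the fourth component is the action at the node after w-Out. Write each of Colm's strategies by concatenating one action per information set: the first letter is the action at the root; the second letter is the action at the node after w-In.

12

Rowan has 24 pure strategies: E/Out/Hi/a, E/Out/Hi/b, E/Out/Hi/c, E/Out/Mid/a, E/Out/Mid/b, E/Out/Mid/c, E/In/Hi/a, E/In/Hi/b, E/In/Hi/c, E/In/Mid/a, E/In/Mid/b, E/In/Mid/c, N/Out/Hi/a, N/Out/Hi/b, N/Out/Hi/c, N/Out/Mid/a, N/Out/Mid/b, N/Out/Mid/c, N/In/Hi/a, N/In/Hi/b, N/In/Hi/c, N/In/Mid/a, N/In/Mid/b, N/In/Mid/c. Columns: xp, xt, xs, wp, wt, ws.
{E/Out/Hi/a} → row (5,-2) (5,-2) (5,-2) (3,-1) (3,-1) (3,-1)
{E/Out/Hi/b} → row (5,-2) (5,-2) (5,-2) (-3,0) (-3,0) (-3,0)
{E/Out/Hi/c} → row (5,-2) (5,-2) (5,-2) (-2,-2) (-2,-2) (-2,-2)
{E/Out/Mid/a} → row (-4,0) (-4,0) (-4,0) (3,-1) (3,-1) (3,-1)
{E/Out/Mid/b} → row (-4,0) (-4,0) (-4,0) (-3,0) (-3,0) (-3,0)
{E/Out/Mid/c} → row (-4,0) (-4,0) (-4,0) (-2,-2) (-2,-2) (-2,-2)
{E/In/Hi/a, E/In/Hi/b, E/In/Hi/c} → row (5,-2) (5,-2) (5,-2) (0,3) (2,1) (4,-3)
{E/In/Mid/a, E/In/Mid/b, E/In/Mid/c} → row (-4,0) (-4,0) (-4,0) (0,3) (2,1) (4,-3)
{N/Out/Hi/a, N/Out/Mid/a} → row (0,6) (0,6) (0,6) (3,-1) (3,-1) (3,-1)
{N/Out/Hi/b, N/Out/Mid/b} → row (0,6) (0,6) (0,6) (-3,0) (-3,0) (-3,0)
{N/Out/Hi/c, N/Out/Mid/c} → row (0,6) (0,6) (0,6) (-2,-2) (-2,-2) (-2,-2)
{N/In/Hi/a, N/In/Hi/b, N/In/Hi/c, N/In/Mid/a, N/In/Mid/b, N/In/Mid/c} → row (0,6) (0,6) (0,6) (0,3) (2,1) (4,-3)
That's 12 distinct rows out of 24 strategies.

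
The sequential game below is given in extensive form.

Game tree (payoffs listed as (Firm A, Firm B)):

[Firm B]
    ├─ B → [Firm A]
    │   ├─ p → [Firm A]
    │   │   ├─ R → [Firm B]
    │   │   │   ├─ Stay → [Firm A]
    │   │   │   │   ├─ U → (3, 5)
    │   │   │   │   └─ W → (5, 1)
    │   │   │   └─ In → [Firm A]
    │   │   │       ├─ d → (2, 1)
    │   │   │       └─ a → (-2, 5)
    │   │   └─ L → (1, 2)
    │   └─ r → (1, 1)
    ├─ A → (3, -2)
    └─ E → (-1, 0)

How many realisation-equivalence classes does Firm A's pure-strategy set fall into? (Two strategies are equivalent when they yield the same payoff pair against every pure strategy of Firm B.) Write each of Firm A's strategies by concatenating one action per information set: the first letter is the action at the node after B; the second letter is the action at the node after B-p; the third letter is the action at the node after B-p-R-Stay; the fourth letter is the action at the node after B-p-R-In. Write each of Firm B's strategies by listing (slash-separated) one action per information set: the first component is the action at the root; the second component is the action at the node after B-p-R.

Firm A has 16 pure strategies: pRUd, pRUa, pRWd, pRWa, pLUd, pLUa, pLWd, pLWa, rRUd, rRUa, rRWd, rRWa, rLUd, rLUa, rLWd, rLWa. Columns: B/Stay, B/In, A/Stay, A/In, E/Stay, E/In.
{pRUd} → row (3,5) (2,1) (3,-2) (3,-2) (-1,0) (-1,0)
{pRUa} → row (3,5) (-2,5) (3,-2) (3,-2) (-1,0) (-1,0)
{pRWd} → row (5,1) (2,1) (3,-2) (3,-2) (-1,0) (-1,0)
{pRWa} → row (5,1) (-2,5) (3,-2) (3,-2) (-1,0) (-1,0)
{pLUd, pLUa, pLWd, pLWa} → row (1,2) (1,2) (3,-2) (3,-2) (-1,0) (-1,0)
{rRUd, rRUa, rRWd, rRWa, rLUd, rLUa, rLWd, rLWa} → row (1,1) (1,1) (3,-2) (3,-2) (-1,0) (-1,0)
That's 6 distinct rows out of 16 strategies.

6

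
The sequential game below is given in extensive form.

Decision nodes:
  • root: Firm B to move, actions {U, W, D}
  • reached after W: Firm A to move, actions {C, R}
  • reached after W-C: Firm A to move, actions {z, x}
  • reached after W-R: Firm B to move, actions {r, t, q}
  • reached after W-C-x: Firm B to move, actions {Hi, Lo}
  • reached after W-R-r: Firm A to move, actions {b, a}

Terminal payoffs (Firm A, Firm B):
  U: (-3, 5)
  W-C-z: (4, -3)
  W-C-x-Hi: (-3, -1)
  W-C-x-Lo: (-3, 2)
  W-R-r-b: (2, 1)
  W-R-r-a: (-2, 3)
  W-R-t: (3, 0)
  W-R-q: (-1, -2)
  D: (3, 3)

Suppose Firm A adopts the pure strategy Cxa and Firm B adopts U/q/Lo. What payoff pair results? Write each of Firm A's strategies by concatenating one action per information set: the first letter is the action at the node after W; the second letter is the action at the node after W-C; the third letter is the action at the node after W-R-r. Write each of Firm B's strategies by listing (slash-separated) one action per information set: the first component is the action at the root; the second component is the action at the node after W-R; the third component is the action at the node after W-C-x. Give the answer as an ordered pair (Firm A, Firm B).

(-3, 5)

Trace the play path from the root:
  Firm B plays U
→ terminal payoff (-3, 5).
(Firm A's choice at the node after W is never reached on this path, so it doesn't affect the outcome.)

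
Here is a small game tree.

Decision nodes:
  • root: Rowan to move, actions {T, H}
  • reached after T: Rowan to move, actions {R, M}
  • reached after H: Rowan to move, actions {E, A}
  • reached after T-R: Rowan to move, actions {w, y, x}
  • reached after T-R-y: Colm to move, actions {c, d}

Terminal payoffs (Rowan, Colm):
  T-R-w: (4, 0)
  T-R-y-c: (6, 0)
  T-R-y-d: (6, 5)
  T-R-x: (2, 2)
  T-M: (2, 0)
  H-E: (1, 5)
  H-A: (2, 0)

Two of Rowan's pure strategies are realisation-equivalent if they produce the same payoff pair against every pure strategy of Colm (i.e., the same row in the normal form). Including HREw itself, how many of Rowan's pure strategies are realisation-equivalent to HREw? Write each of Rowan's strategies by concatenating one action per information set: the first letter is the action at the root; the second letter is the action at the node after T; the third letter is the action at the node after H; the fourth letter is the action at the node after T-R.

Row for HREw (columns c, d): (1,5) (1,5).
Under HREw, Rowan's choice at the node after T and at the node after T-R can never be reached regardless of what Colm does, so varying those choices leaves every outcome unchanged.
Holding the reachable choices fixed and varying the unreachable ones freely already gives 2 × 3 = 6 equivalent strategies.
No other strategy reproduces this row, so those 6 are the full class: HREw, HREy, HREx, HMEw, HMEy, HMEx.

6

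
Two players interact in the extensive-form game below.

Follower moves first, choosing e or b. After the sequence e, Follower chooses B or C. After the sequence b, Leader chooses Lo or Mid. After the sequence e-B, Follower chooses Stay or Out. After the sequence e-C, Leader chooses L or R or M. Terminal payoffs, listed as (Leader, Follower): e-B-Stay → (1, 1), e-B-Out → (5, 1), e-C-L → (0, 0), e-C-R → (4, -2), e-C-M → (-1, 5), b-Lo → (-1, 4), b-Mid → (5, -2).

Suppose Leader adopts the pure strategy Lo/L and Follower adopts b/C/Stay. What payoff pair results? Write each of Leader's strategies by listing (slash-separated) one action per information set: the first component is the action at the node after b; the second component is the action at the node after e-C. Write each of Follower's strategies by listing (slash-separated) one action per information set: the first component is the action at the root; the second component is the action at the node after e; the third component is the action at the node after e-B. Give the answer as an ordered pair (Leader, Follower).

Trace the play path from the root:
  Follower plays b
  Leader plays Lo at [b]
→ terminal payoff (-1, 4).
(Leader's choice at the node after e-C is never reached on this path, so it doesn't affect the outcome.)

(-1, 4)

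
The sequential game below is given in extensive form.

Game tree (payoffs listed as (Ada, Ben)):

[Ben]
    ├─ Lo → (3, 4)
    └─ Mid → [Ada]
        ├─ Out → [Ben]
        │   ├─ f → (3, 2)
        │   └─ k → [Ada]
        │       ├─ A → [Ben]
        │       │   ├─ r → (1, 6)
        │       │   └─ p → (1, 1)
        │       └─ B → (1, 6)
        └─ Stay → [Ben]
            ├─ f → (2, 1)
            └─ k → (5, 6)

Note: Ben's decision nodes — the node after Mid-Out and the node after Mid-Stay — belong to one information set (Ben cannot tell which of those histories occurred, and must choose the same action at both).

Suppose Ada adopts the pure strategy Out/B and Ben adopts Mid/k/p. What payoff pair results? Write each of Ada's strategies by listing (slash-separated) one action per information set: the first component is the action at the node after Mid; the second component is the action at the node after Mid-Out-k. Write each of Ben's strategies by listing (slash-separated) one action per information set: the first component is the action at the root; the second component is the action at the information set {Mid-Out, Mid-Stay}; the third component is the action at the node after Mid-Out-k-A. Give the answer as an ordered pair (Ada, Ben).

Trace the play path from the root:
  Ben plays Mid
  Ada plays Out at [Mid]
  Ben plays k at [Mid-Out]
  Ada plays B at [Mid-Out-k]
→ terminal payoff (1, 6).
(Ben's choice at the node after Mid-Out-k-A is never reached on this path, so it doesn't affect the outcome.)

(1, 6)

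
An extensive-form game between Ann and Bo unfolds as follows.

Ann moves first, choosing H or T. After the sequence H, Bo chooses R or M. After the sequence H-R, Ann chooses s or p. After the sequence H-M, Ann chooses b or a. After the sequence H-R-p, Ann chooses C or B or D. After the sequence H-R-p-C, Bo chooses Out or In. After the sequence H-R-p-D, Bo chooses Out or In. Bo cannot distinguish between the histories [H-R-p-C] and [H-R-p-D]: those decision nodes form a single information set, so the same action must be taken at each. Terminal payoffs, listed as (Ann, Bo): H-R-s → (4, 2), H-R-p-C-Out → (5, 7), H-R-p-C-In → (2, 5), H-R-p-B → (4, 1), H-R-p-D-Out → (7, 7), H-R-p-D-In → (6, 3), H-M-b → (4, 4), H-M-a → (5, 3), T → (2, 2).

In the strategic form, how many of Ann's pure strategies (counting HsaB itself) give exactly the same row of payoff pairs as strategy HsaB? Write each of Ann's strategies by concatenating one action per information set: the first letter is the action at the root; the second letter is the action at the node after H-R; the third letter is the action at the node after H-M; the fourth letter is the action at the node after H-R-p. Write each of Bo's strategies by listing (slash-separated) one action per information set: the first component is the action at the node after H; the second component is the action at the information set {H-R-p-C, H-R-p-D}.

Row for HsaB (columns R/Out, R/In, M/Out, M/In): (4,2) (4,2) (5,3) (5,3).
Under HsaB, Ann's choice at the node after H-R-p can never be reached regardless of what Bo does, so varying those choices leaves every outcome unchanged.
Holding the reachable choices fixed and varying the unreachable one freely already gives 3 equivalent strategies.
No other strategy reproduces this row, so those 3 are the full class: HsaC, HsaB, HsaD.

3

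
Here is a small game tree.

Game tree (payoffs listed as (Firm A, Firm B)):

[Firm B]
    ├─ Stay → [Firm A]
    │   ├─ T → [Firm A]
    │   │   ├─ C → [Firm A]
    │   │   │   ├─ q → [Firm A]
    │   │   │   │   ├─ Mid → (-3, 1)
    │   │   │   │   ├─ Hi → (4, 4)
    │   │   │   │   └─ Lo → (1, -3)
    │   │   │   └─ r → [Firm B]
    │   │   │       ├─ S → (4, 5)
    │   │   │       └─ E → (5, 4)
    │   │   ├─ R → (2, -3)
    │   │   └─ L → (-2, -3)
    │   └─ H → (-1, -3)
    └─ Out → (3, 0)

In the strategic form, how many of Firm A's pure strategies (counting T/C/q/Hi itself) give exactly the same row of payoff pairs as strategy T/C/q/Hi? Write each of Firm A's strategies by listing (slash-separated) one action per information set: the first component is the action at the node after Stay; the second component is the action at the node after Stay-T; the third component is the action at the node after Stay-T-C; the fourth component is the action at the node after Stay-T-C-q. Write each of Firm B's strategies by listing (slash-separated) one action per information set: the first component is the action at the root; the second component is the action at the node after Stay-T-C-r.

1

Row for T/C/q/Hi (columns Stay/S, Stay/E, Out/S, Out/E): (4,4) (4,4) (3,0) (3,0).
Every one of Firm A's information sets is on the play path for some reply by Firm B when Firm A follows T/C/q/Hi.
Changing the action at any of them therefore changes at least one column, so only T/C/q/Hi itself gives this row.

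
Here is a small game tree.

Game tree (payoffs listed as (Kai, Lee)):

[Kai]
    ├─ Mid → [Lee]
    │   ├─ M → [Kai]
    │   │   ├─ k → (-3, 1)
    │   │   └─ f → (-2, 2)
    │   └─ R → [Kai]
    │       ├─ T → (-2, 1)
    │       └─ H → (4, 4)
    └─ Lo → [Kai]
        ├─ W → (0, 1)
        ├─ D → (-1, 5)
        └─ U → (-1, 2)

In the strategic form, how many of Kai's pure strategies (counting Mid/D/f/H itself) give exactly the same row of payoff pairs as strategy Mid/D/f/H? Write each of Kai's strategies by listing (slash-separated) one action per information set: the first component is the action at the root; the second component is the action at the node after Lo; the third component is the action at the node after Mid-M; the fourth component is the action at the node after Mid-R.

3

Row for Mid/D/f/H (columns M, R): (-2,2) (4,4).
Under Mid/D/f/H, Kai's choice at the node after Lo can never be reached regardless of what Lee does, so varying those choices leaves every outcome unchanged.
Holding the reachable choices fixed and varying the unreachable one freely already gives 3 equivalent strategies.
No other strategy reproduces this row, so those 3 are the full class: Mid/W/f/H, Mid/D/f/H, Mid/U/f/H.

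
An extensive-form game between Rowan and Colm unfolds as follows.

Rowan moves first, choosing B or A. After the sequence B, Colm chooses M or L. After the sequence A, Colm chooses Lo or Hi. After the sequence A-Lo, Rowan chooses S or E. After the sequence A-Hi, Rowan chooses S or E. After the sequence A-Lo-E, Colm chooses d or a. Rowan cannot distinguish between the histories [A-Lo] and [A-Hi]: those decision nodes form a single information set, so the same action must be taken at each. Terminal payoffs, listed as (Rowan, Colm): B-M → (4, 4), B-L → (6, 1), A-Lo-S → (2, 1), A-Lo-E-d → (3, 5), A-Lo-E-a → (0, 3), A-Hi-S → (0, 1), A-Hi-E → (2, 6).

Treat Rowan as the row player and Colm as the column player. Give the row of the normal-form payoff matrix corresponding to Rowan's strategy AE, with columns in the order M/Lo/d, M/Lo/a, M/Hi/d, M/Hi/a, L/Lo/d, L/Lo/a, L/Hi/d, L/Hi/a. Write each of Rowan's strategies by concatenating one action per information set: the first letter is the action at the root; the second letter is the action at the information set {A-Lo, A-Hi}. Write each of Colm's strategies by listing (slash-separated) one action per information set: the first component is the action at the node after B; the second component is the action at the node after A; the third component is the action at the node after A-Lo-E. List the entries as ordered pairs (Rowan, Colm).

vs M/Lo/d: Rowan plays A → Colm plays Lo at [A] → Rowan plays E at [A-Lo] → Colm plays d at [A-Lo-E] → (3, 5)
vs M/Lo/a: Rowan plays A → Colm plays Lo at [A] → Rowan plays E at [A-Lo] → Colm plays a at [A-Lo-E] → (0, 3)
vs M/Hi/d: Rowan plays A → Colm plays Hi at [A] → Rowan plays E at [A-Hi] → (2, 6)
vs M/Hi/a: Rowan plays A → Colm plays Hi at [A] → Rowan plays E at [A-Hi] → (2, 6)
vs L/Lo/d: Rowan plays A → Colm plays Lo at [A] → Rowan plays E at [A-Lo] → Colm plays d at [A-Lo-E] → (3, 5)
vs L/Lo/a: Rowan plays A → Colm plays Lo at [A] → Rowan plays E at [A-Lo] → Colm plays a at [A-Lo-E] → (0, 3)
vs L/Hi/d: Rowan plays A → Colm plays Hi at [A] → Rowan plays E at [A-Hi] → (2, 6)
vs L/Hi/a: Rowan plays A → Colm plays Hi at [A] → Rowan plays E at [A-Hi] → (2, 6)

(3,5) (0,3) (2,6) (2,6) (3,5) (0,3) (2,6) (2,6)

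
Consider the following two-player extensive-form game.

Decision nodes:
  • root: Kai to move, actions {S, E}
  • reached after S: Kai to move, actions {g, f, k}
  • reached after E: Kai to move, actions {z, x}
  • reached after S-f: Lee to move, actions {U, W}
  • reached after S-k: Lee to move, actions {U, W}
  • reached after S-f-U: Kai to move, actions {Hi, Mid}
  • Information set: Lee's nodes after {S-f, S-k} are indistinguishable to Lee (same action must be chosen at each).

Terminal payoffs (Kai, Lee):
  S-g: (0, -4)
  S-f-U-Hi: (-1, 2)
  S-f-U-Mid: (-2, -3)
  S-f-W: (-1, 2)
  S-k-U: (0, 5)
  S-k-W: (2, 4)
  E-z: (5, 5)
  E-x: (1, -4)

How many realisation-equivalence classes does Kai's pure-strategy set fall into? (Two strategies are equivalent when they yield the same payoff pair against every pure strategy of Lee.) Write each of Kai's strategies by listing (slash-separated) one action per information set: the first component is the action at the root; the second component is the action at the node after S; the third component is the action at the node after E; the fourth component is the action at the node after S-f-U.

Kai has 24 pure strategies: S/g/z/Hi, S/g/z/Mid, S/g/x/Hi, S/g/x/Mid, S/f/z/Hi, S/f/z/Mid, S/f/x/Hi, S/f/x/Mid, S/k/z/Hi, S/k/z/Mid, S/k/x/Hi, S/k/x/Mid, E/g/z/Hi, E/g/z/Mid, E/g/x/Hi, E/g/x/Mid, E/f/z/Hi, E/f/z/Mid, E/f/x/Hi, E/f/x/Mid, E/k/z/Hi, E/k/z/Mid, E/k/x/Hi, E/k/x/Mid. Columns: U, W.
{S/g/z/Hi, S/g/z/Mid, S/g/x/Hi, S/g/x/Mid} → row (0,-4) (0,-4)
{S/f/z/Hi, S/f/x/Hi} → row (-1,2) (-1,2)
{S/f/z/Mid, S/f/x/Mid} → row (-2,-3) (-1,2)
{S/k/z/Hi, S/k/z/Mid, S/k/x/Hi, S/k/x/Mid} → row (0,5) (2,4)
{E/g/z/Hi, E/g/z/Mid, E/f/z/Hi, E/f/z/Mid, E/k/z/Hi, E/k/z/Mid} → row (5,5) (5,5)
{E/g/x/Hi, E/g/x/Mid, E/f/x/Hi, E/f/x/Mid, E/k/x/Hi, E/k/x/Mid} → row (1,-4) (1,-4)
That's 6 distinct rows out of 24 strategies.

6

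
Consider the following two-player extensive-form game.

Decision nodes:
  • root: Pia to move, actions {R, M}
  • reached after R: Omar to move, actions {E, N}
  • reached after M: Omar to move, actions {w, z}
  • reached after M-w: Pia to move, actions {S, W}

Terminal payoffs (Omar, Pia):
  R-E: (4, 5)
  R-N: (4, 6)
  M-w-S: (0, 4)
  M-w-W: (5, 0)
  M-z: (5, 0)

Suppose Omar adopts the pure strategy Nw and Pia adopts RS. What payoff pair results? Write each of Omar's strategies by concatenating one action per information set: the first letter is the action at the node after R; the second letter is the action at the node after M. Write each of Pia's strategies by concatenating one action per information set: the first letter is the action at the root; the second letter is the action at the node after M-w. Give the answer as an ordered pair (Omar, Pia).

Trace the play path from the root:
  Pia plays R
  Omar plays N at [R]
→ terminal payoff (4, 6).
(Omar's choice at the node after M is never reached on this path, so it doesn't affect the outcome.)

(4, 6)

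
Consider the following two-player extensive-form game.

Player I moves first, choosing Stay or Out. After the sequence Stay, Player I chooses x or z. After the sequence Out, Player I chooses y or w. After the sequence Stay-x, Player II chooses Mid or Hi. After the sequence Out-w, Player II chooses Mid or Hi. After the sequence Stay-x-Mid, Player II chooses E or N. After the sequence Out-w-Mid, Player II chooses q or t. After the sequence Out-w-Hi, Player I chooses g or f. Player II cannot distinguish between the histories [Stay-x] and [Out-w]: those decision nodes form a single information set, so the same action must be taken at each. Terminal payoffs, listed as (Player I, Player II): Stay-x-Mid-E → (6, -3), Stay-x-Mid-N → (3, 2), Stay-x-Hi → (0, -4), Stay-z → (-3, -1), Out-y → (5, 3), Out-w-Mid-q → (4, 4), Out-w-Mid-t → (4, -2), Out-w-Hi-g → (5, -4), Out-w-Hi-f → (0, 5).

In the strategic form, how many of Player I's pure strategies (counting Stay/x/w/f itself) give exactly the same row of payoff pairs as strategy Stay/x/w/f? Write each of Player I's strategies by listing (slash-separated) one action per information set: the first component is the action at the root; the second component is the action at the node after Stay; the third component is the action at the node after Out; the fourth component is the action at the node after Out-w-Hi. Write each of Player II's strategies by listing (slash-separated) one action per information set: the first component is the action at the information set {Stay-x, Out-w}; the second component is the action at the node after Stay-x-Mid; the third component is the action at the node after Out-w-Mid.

4

Row for Stay/x/w/f (columns Mid/E/q, Mid/E/t, Mid/N/q, Mid/N/t, Hi/E/q, Hi/E/t, Hi/N/q, Hi/N/t): (6,-3) (6,-3) (3,2) (3,2) (0,-4) (0,-4) (0,-4) (0,-4).
Under Stay/x/w/f, Player I's choice at the node after Out and at the node after Out-w-Hi can never be reached regardless of what Player II does, so varying those choices leaves every outcome unchanged.
Holding the reachable choices fixed and varying the unreachable ones freely already gives 2 × 2 = 4 equivalent strategies.
No other strategy reproduces this row, so those 4 are the full class: Stay/x/y/g, Stay/x/y/f, Stay/x/w/g, Stay/x/w/f.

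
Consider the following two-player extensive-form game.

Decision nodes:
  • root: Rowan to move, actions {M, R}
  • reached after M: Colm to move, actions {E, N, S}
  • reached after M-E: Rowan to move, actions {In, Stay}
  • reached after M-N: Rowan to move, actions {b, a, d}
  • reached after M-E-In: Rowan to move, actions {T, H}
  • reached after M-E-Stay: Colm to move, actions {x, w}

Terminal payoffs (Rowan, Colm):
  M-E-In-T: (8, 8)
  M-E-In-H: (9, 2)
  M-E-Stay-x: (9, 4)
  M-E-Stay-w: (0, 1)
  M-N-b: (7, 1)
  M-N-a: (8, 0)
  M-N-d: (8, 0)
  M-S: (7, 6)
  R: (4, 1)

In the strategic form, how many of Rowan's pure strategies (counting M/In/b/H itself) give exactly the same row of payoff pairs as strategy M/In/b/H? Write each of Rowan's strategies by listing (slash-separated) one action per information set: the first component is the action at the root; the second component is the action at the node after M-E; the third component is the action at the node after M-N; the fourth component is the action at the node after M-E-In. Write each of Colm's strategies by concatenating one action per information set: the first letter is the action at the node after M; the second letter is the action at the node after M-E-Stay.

1

Row for M/In/b/H (columns Ex, Ew, Nx, Nw, Sx, Sw): (9,2) (9,2) (7,1) (7,1) (7,6) (7,6).
Every one of Rowan's information sets is on the play path for some reply by Colm when Rowan follows M/In/b/H.
Changing the action at any of them therefore changes at least one column, so only M/In/b/H itself gives this row.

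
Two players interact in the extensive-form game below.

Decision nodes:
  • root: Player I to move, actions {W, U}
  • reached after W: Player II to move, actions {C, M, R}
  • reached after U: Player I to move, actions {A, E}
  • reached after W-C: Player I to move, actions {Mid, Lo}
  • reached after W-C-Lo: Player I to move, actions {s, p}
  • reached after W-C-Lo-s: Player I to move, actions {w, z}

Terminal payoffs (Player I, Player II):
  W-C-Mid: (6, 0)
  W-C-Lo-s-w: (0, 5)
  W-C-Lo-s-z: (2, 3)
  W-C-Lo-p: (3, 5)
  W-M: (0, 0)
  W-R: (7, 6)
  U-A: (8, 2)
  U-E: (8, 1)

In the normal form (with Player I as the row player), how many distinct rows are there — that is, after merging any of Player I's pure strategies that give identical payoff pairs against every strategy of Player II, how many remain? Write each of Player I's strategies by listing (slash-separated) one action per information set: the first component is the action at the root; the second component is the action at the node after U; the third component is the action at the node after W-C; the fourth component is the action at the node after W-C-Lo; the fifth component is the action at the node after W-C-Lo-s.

6

Player I has 32 pure strategies: W/A/Mid/s/w, W/A/Mid/s/z, W/A/Mid/p/w, W/A/Mid/p/z, W/A/Lo/s/w, W/A/Lo/s/z, W/A/Lo/p/w, W/A/Lo/p/z, W/E/Mid/s/w, W/E/Mid/s/z, W/E/Mid/p/w, W/E/Mid/p/z, W/E/Lo/s/w, W/E/Lo/s/z, W/E/Lo/p/w, W/E/Lo/p/z, U/A/Mid/s/w, U/A/Mid/s/z, U/A/Mid/p/w, U/A/Mid/p/z, U/A/Lo/s/w, U/A/Lo/s/z, U/A/Lo/p/w, U/A/Lo/p/z, U/E/Mid/s/w, U/E/Mid/s/z, U/E/Mid/p/w, U/E/Mid/p/z, U/E/Lo/s/w, U/E/Lo/s/z, U/E/Lo/p/w, U/E/Lo/p/z. Columns: C, M, R.
{W/A/Mid/s/w, W/A/Mid/s/z, W/A/Mid/p/w, W/A/Mid/p/z, W/E/Mid/s/w, W/E/Mid/s/z, W/E/Mid/p/w, W/E/Mid/p/z} → row (6,0) (0,0) (7,6)
{W/A/Lo/s/w, W/E/Lo/s/w} → row (0,5) (0,0) (7,6)
{W/A/Lo/s/z, W/E/Lo/s/z} → row (2,3) (0,0) (7,6)
{W/A/Lo/p/w, W/A/Lo/p/z, W/E/Lo/p/w, W/E/Lo/p/z} → row (3,5) (0,0) (7,6)
{U/A/Mid/s/w, U/A/Mid/s/z, U/A/Mid/p/w, U/A/Mid/p/z, U/A/Lo/s/w, U/A/Lo/s/z, U/A/Lo/p/w, U/A/Lo/p/z} → row (8,2) (8,2) (8,2)
{U/E/Mid/s/w, U/E/Mid/s/z, U/E/Mid/p/w, U/E/Mid/p/z, U/E/Lo/s/w, U/E/Lo/s/z, U/E/Lo/p/w, U/E/Lo/p/z} → row (8,1) (8,1) (8,1)
That's 6 distinct rows out of 32 strategies.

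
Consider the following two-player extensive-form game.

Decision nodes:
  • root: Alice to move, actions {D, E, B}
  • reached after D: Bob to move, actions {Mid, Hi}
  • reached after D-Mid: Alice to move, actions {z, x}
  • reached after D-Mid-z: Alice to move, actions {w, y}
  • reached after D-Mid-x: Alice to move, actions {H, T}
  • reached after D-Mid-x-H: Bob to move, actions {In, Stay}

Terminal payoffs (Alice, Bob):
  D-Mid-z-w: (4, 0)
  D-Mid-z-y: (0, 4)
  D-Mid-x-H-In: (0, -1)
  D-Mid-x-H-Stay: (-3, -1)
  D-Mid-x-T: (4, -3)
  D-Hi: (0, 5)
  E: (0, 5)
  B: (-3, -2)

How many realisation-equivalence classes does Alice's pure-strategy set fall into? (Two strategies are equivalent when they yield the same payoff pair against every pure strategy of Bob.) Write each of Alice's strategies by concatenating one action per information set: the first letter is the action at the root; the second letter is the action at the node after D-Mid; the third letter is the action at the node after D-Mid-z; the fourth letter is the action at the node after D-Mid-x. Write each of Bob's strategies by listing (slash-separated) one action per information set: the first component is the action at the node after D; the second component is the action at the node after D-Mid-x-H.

6

Alice has 24 pure strategies: DzwH, DzwT, DzyH, DzyT, DxwH, DxwT, DxyH, DxyT, EzwH, EzwT, EzyH, EzyT, ExwH, ExwT, ExyH, ExyT, BzwH, BzwT, BzyH, BzyT, BxwH, BxwT, BxyH, BxyT. Columns: Mid/In, Mid/Stay, Hi/In, Hi/Stay.
{DzwH, DzwT} → row (4,0) (4,0) (0,5) (0,5)
{DzyH, DzyT} → row (0,4) (0,4) (0,5) (0,5)
{DxwH, DxyH} → row (0,-1) (-3,-1) (0,5) (0,5)
{DxwT, DxyT} → row (4,-3) (4,-3) (0,5) (0,5)
{EzwH, EzwT, EzyH, EzyT, ExwH, ExwT, ExyH, ExyT} → row (0,5) (0,5) (0,5) (0,5)
{BzwH, BzwT, BzyH, BzyT, BxwH, BxwT, BxyH, BxyT} → row (-3,-2) (-3,-2) (-3,-2) (-3,-2)
That's 6 distinct rows out of 24 strategies.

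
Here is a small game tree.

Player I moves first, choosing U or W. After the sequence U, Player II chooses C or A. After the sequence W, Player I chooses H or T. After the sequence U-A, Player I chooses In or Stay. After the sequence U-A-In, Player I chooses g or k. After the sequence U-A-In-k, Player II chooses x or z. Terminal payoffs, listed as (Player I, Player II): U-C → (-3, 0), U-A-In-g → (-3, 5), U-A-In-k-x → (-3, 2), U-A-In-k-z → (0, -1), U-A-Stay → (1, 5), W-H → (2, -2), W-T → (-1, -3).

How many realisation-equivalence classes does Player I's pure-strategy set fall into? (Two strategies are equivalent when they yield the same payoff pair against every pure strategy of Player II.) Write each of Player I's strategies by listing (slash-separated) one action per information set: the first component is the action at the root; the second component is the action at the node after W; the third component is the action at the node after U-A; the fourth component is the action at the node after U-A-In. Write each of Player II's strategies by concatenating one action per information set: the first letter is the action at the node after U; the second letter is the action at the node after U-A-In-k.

Player I has 16 pure strategies: U/H/In/g, U/H/In/k, U/H/Stay/g, U/H/Stay/k, U/T/In/g, U/T/In/k, U/T/Stay/g, U/T/Stay/k, W/H/In/g, W/H/In/k, W/H/Stay/g, W/H/Stay/k, W/T/In/g, W/T/In/k, W/T/Stay/g, W/T/Stay/k. Columns: Cx, Cz, Ax, Az.
{U/H/In/g, U/T/In/g} → row (-3,0) (-3,0) (-3,5) (-3,5)
{U/H/In/k, U/T/In/k} → row (-3,0) (-3,0) (-3,2) (0,-1)
{U/H/Stay/g, U/H/Stay/k, U/T/Stay/g, U/T/Stay/k} → row (-3,0) (-3,0) (1,5) (1,5)
{W/H/In/g, W/H/In/k, W/H/Stay/g, W/H/Stay/k} → row (2,-2) (2,-2) (2,-2) (2,-2)
{W/T/In/g, W/T/In/k, W/T/Stay/g, W/T/Stay/k} → row (-1,-3) (-1,-3) (-1,-3) (-1,-3)
That's 5 distinct rows out of 16 strategies.

5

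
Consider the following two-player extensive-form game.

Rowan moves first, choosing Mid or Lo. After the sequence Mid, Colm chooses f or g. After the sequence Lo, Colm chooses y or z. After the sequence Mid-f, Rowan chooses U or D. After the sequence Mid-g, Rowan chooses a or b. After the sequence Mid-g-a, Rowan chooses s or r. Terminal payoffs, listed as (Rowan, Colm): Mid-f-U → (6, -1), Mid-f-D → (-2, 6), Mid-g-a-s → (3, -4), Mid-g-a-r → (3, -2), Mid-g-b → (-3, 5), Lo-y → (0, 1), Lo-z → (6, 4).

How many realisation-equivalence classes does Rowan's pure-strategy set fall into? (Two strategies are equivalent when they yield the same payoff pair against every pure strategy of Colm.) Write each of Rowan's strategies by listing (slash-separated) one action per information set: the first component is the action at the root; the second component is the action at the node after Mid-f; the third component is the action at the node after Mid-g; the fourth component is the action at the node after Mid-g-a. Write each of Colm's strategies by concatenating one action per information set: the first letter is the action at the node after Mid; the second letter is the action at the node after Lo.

Rowan has 16 pure strategies: Mid/U/a/s, Mid/U/a/r, Mid/U/b/s, Mid/U/b/r, Mid/D/a/s, Mid/D/a/r, Mid/D/b/s, Mid/D/b/r, Lo/U/a/s, Lo/U/a/r, Lo/U/b/s, Lo/U/b/r, Lo/D/a/s, Lo/D/a/r, Lo/D/b/s, Lo/D/b/r. Columns: fy, fz, gy, gz.
{Mid/U/a/s} → row (6,-1) (6,-1) (3,-4) (3,-4)
{Mid/U/a/r} → row (6,-1) (6,-1) (3,-2) (3,-2)
{Mid/U/b/s, Mid/U/b/r} → row (6,-1) (6,-1) (-3,5) (-3,5)
{Mid/D/a/s} → row (-2,6) (-2,6) (3,-4) (3,-4)
{Mid/D/a/r} → row (-2,6) (-2,6) (3,-2) (3,-2)
{Mid/D/b/s, Mid/D/b/r} → row (-2,6) (-2,6) (-3,5) (-3,5)
{Lo/U/a/s, Lo/U/a/r, Lo/U/b/s, Lo/U/b/r, Lo/D/a/s, Lo/D/a/r, Lo/D/b/s, Lo/D/b/r} → row (0,1) (6,4) (0,1) (6,4)
That's 7 distinct rows out of 16 strategies.

7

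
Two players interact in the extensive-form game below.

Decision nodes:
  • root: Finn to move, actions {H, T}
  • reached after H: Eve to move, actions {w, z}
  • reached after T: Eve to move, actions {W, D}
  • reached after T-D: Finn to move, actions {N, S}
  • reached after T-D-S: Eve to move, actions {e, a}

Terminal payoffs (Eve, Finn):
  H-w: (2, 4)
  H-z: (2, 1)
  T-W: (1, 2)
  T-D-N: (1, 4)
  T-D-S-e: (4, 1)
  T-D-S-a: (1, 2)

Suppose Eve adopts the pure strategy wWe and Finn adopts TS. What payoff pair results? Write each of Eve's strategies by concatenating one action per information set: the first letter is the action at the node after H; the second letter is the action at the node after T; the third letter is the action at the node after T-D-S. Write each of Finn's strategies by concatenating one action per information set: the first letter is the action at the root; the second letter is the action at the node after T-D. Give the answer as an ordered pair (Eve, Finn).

(1, 2)

Trace the play path from the root:
  Finn plays T
  Eve plays W at [T]
→ terminal payoff (1, 2).
(Eve's choice at the node after H is never reached on this path, so it doesn't affect the outcome.)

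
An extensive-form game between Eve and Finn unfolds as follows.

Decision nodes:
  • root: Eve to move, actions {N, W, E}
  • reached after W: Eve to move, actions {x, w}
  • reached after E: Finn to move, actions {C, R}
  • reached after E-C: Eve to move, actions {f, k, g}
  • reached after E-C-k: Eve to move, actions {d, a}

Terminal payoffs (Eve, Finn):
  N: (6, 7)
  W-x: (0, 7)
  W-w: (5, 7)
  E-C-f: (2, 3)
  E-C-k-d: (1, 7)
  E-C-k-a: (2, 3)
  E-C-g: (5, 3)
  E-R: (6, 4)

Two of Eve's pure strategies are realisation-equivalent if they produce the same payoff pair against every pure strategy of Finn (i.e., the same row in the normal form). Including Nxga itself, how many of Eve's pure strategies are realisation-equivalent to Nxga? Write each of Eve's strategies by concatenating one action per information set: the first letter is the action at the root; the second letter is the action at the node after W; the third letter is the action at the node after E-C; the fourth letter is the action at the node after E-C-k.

12

Row for Nxga (columns C, R): (6,7) (6,7).
Under Nxga, Eve's choice at the node after W and at the node after E-C and at the node after E-C-k can never be reached regardless of what Finn does, so varying those choices leaves every outcome unchanged.
Holding the reachable choices fixed and varying the unreachable ones freely already gives 2 × 3 × 2 = 12 equivalent strategies.
No other strategy reproduces this row, so those 12 are the full class: Nxfd, Nxfa, Nxkd, Nxka, Nxgd, Nxga, Nwfd, Nwfa, Nwkd, Nwka, Nwgd, Nwga.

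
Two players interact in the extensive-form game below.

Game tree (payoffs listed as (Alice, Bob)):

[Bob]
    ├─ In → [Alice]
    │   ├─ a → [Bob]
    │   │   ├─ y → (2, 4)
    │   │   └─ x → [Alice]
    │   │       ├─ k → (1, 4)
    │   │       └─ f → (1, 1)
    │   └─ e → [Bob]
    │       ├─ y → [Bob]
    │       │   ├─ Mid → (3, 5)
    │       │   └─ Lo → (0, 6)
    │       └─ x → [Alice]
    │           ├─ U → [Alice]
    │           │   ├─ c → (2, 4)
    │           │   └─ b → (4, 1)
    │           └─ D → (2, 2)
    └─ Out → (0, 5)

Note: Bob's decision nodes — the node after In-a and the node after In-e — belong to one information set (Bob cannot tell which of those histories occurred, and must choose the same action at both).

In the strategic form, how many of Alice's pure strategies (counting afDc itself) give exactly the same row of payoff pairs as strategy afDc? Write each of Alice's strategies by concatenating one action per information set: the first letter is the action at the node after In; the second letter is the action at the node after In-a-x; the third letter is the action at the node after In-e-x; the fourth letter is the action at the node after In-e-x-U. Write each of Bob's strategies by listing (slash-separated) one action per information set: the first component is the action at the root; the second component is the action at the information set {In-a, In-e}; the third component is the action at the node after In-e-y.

4

Row for afDc (columns In/y/Mid, In/y/Lo, In/x/Mid, In/x/Lo, Out/y/Mid, Out/y/Lo, Out/x/Mid, Out/x/Lo): (2,4) (2,4) (1,1) (1,1) (0,5) (0,5) (0,5) (0,5).
Under afDc, Alice's choice at the node after In-e-x and at the node after In-e-x-U can never be reached regardless of what Bob does, so varying those choices leaves every outcome unchanged.
Holding the reachable choices fixed and varying the unreachable ones freely already gives 2 × 2 = 4 equivalent strategies.
No other strategy reproduces this row, so those 4 are the full class: afUc, afUb, afDc, afDb.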